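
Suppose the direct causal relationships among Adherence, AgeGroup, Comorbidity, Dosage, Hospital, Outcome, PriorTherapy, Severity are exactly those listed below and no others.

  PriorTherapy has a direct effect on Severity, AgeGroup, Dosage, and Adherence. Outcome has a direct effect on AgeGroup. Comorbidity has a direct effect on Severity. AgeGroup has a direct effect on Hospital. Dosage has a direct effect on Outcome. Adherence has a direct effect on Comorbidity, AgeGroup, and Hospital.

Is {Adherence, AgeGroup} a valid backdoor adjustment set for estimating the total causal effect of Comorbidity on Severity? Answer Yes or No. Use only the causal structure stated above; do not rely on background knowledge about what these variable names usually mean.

Yes

Backdoor paths from Comorbidity to Severity (paths whose first edge points into Comorbidity):
  P1: Comorbidity <- Adherence <- PriorTherapy -> Severity
  P2: Comorbidity <- Adherence -> AgeGroup <- PriorTherapy -> Severity
  P3: Comorbidity <- Adherence -> AgeGroup <- Outcome <- Dosage <- PriorTherapy -> Severity
  P4: Comorbidity <- Adherence -> Hospital <- AgeGroup <- PriorTherapy -> Severity
  P5: Comorbidity <- Adherence -> Hospital <- AgeGroup <- Outcome <- Dosage <- PriorTherapy -> Severity
Condition 1 (no descendant of Comorbidity in the set): holds — descendants of Comorbidity are {Severity}; none are in {Adherence, AgeGroup}.
Condition 2 (every backdoor path blocked by {Adherence, AgeGroup}):
  P1: blocked at chain node Adherence ∈ conditioning set.
  P2: blocked at fork node Adherence ∈ conditioning set.
  P3: blocked at fork node Adherence ∈ conditioning set.
  P4: blocked at fork node Adherence ∈ conditioning set.
  P5: blocked at fork node Adherence ∈ conditioning set.
{Adherence, AgeGroup} satisfies the backdoor criterion.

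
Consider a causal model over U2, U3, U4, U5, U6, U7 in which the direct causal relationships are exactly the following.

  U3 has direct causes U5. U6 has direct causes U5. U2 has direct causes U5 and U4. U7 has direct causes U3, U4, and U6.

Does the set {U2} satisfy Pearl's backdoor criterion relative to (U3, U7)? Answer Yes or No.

No

Backdoor paths from U3 to U7 (paths whose first edge points into U3):
  P1: U3 <- U5 -> U6 -> U7
  P2: U3 <- U5 -> U2 <- U4 -> U7
Condition 1 (no descendant of U3 in the set): holds — descendants of U3 are {U7}; none are in {U2}.
Condition 2 (every backdoor path blocked by {U2}):
  P1: open — no interior node is in the conditioning set.
  P2: open — collider(s) U2 are conditioned on (or have a conditioned descendant) and no non-collider on the path is in the set.
{U2} does not satisfy the backdoor criterion.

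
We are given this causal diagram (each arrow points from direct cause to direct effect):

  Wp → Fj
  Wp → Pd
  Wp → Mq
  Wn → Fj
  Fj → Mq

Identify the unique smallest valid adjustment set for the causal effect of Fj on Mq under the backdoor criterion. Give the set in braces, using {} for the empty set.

{Wp}

Variables eligible for adjustment (non-descendants of Fj, excluding Fj and Mq): {Pd, Wn, Wp}.
Backdoor paths from Fj to Mq:
  P1: Fj <- Wp -> Mq
The empty set is not sufficient: P1 (Fj <- Wp -> Mq) has no collider blocking it and no conditioned non-collider, so it is open.
Try {Wp}:
  P1: blocked at fork node Wp ∈ conditioning set.
{Wp} contains no descendant of Fj and blocks every backdoor path.
No other singleton works — e.g. {Wn} leaves P1 open — so {Wp} is the unique smallest valid adjustment set.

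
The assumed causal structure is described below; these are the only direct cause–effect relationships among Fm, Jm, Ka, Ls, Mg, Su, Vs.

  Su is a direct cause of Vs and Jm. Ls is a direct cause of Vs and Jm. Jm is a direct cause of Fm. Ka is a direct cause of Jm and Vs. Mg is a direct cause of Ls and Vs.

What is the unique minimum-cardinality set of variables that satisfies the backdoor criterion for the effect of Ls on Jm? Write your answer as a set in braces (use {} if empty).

{}

Variables eligible for adjustment (non-descendants of Ls, excluding Ls and Jm): {Ka, Mg, Su}.
Backdoor paths from Ls to Jm:
  P1: Ls <- Mg -> Vs <- Ka -> Jm
  P2: Ls <- Mg -> Vs <- Su -> Jm
Each backdoor path contains an unconditioned collider, so every path is already blocked with the empty conditioning set:
  P1: blocked at collider Vs (neither it nor any descendant is in the conditioning set).
  P2: blocked at collider Vs (neither it nor any descendant is in the conditioning set).
The empty set is therefore the unique smallest valid set.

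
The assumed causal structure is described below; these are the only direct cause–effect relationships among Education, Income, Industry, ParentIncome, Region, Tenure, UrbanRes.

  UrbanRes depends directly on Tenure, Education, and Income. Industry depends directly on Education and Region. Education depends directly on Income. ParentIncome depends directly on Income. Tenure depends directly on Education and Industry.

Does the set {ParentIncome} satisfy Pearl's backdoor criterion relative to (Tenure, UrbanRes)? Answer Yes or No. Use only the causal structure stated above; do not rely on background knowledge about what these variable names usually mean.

No

Backdoor paths from Tenure to UrbanRes (paths whose first edge points into Tenure):
  P1: Tenure <- Education <- Income -> UrbanRes
  P2: Tenure <- Education -> UrbanRes
  P3: Tenure <- Industry <- Education <- Income -> UrbanRes
  P4: Tenure <- Industry <- Education -> UrbanRes
Condition 1 (no descendant of Tenure in the set): holds — descendants of Tenure are {UrbanRes}; none are in {ParentIncome}.
Condition 2 (every backdoor path blocked by {ParentIncome}):
  P1: open — no interior node is in the conditioning set.
  P2: open — no interior node is in the conditioning set.
  P3: open — no interior node is in the conditioning set.
  P4: open — no interior node is in the conditioning set.
{ParentIncome} does not satisfy the backdoor criterion.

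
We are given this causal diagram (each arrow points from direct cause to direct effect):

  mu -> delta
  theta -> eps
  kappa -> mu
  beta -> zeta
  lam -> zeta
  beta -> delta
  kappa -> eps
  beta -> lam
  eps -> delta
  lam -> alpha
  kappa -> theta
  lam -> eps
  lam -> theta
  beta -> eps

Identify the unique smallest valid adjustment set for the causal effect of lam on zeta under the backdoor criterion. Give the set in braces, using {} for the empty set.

{beta}

Variables eligible for adjustment (non-descendants of lam, excluding lam and zeta): {beta, kappa, mu}.
Backdoor paths from lam to zeta:
  P1: lam <- beta -> zeta
The empty set is not sufficient: P1 (lam <- beta -> zeta) has no collider blocking it and no conditioned non-collider, so it is open.
Try {beta}:
  P1: blocked at fork node beta ∈ conditioning set.
{beta} contains no descendant of lam and blocks every backdoor path.
No other singleton works — e.g. {kappa} leaves P1 open — so {beta} is the unique smallest valid adjustment set.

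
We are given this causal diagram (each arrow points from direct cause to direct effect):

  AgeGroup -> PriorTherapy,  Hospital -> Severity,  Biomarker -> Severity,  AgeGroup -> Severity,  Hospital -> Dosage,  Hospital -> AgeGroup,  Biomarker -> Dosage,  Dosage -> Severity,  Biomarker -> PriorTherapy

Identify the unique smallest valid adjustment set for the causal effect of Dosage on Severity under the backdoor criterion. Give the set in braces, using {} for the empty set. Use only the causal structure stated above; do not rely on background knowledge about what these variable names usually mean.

Variables eligible for adjustment (non-descendants of Dosage, excluding Dosage and Severity): {AgeGroup, Biomarker, Hospital, PriorTherapy}.
Backdoor paths from Dosage to Severity:
  P1: Dosage <- Hospital -> AgeGroup -> Severity
  P2: Dosage <- Hospital -> AgeGroup -> PriorTherapy <- Biomarker -> Severity
  P3: Dosage <- Hospital -> Severity
  P4: Dosage <- Biomarker -> Severity
  P5: Dosage <- Biomarker -> PriorTherapy <- AgeGroup <- Hospital -> Severity
  P6: Dosage <- Biomarker -> PriorTherapy <- AgeGroup -> Severity
The empty set is not sufficient: P1 (Dosage <- Hospital -> AgeGroup -> Severity) has no collider blocking it and no conditioned non-collider, so it is open.
Try {Biomarker, Hospital}:
  P1: blocked at fork node Hospital ∈ conditioning set.
  P2: blocked at fork node Hospital ∈ conditioning set.
  P3: blocked at fork node Hospital ∈ conditioning set.
  P4: blocked at fork node Biomarker ∈ conditioning set.
  P5: blocked at fork node Biomarker ∈ conditioning set.
  P6: blocked at fork node Biomarker ∈ conditioning set.
{Biomarker, Hospital} contains no descendant of Dosage and blocks every backdoor path.
Every element of {Biomarker, Hospital} is needed (dropping Biomarker leaves P4 open; dropping Hospital leaves P1 open), so no proper subset is valid.
Among all size-2 subsets of the eligible variables, only {Biomarker, Hospital} blocks every backdoor path, so it is the unique smallest valid adjustment set.

{Biomarker, Hospital}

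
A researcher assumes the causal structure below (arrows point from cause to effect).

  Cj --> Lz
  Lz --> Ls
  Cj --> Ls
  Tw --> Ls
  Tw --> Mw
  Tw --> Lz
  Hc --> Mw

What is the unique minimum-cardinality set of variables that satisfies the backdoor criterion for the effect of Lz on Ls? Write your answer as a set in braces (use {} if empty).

{Cj, Tw}

Variables eligible for adjustment (non-descendants of Lz, excluding Lz and Ls): {Cj, Hc, Mw, Tw}.
Backdoor paths from Lz to Ls:
  P1: Lz <- Tw -> Ls
  P2: Lz <- Cj -> Ls
The empty set is not sufficient: P1 (Lz <- Tw -> Ls) has no collider blocking it and no conditioned non-collider, so it is open.
Try {Cj, Tw}:
  P1: blocked at fork node Tw ∈ conditioning set.
  P2: blocked at fork node Cj ∈ conditioning set.
{Cj, Tw} contains no descendant of Lz and blocks every backdoor path.
Every element of {Cj, Tw} is needed (dropping Cj leaves P2 open; dropping Tw leaves P1 open), so no proper subset is valid.
Among all size-2 subsets of the eligible variables, only {Cj, Tw} blocks every backdoor path, so it is the unique smallest valid adjustment set.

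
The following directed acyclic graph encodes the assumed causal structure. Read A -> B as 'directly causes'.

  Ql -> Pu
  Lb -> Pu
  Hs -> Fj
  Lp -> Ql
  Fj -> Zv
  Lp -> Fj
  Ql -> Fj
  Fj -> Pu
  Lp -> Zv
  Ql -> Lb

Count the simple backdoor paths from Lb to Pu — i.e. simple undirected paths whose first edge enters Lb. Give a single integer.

4

A backdoor path from Lb to Pu is any simple undirected path whose first edge points into Lb (i.e. leaves Lb via a parent).
Parents of Lb: {Ql}.
Enumerating:
  P1: Lb <- Ql <- Lp -> Fj -> Pu
  P2: Lb <- Ql <- Lp -> Zv <- Fj -> Pu
  P3: Lb <- Ql -> Fj -> Pu
  P4: Lb <- Ql -> Pu
That exhausts the simple backdoor paths. Count: 4.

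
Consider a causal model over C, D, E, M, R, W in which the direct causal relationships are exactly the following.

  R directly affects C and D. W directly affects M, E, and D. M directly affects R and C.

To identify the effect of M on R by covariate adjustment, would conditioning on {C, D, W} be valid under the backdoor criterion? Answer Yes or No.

No

Backdoor paths from M to R (paths whose first edge points into M):
  P1: M <- W -> D <- R
Condition 1 (no descendant of M in the set): FAILS — C and D are descendants of M.
Condition 2 (every backdoor path blocked by {C, D, W}):
  P1: blocked at fork node W ∈ conditioning set.
{C, D, W} does not satisfy the backdoor criterion.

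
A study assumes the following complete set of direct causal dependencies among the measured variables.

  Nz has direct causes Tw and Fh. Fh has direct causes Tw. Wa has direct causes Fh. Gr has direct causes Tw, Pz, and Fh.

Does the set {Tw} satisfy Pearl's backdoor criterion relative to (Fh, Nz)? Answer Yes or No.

Backdoor paths from Fh to Nz (paths whose first edge points into Fh):
  P1: Fh <- Tw -> Nz
Condition 1 (no descendant of Fh in the set): holds — descendants of Fh are {Gr, Nz, Wa}; none are in {Tw}.
Condition 2 (every backdoor path blocked by {Tw}):
  P1: blocked at fork node Tw ∈ conditioning set.
{Tw} satisfies the backdoor criterion.

Yes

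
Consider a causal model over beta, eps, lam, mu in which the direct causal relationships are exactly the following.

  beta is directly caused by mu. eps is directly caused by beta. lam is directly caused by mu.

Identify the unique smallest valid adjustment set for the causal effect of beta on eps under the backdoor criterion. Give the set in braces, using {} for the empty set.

{}

Variables eligible for adjustment (non-descendants of beta, excluding beta and eps): {lam, mu}.
Backdoor paths from beta to eps:
  (none)
With no backdoor paths the empty set already satisfies the criterion, and it is trivially minimal.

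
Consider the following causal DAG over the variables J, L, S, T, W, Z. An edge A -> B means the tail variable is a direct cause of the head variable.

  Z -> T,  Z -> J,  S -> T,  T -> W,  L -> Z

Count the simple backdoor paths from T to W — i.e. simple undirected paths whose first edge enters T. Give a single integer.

0

A backdoor path from T to W is any simple undirected path whose first edge points into T (i.e. leaves T via a parent).
Parents of T: {S, Z}.
No simple path from any parent of T reaches W without revisiting T, so there are no backdoor paths.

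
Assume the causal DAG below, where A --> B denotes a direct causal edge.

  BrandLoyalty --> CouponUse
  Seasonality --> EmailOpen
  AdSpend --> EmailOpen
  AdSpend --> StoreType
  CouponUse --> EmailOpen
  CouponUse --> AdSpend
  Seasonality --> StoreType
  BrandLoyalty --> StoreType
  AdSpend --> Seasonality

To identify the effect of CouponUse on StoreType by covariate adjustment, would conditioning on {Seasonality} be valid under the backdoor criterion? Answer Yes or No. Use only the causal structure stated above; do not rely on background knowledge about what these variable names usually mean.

Backdoor paths from CouponUse to StoreType (paths whose first edge points into CouponUse):
  P1: CouponUse <- BrandLoyalty -> StoreType
Condition 1 (no descendant of CouponUse in the set): FAILS — Seasonality is a descendant of CouponUse.
Condition 2 (every backdoor path blocked by {Seasonality}):
  P1: open — no interior node is in the conditioning set.
{Seasonality} does not satisfy the backdoor criterion.

No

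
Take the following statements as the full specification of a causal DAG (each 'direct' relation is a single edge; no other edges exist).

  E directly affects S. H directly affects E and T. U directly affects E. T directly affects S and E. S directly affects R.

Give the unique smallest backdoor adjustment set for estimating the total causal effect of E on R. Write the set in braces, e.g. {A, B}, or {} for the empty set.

Variables eligible for adjustment (non-descendants of E, excluding E and R): {H, T, U}.
Backdoor paths from E to R:
  P1: E <- H -> T -> S -> R
  P2: E <- T -> S -> R
The empty set is not sufficient: P1 (E <- H -> T -> S -> R) has no collider blocking it and no conditioned non-collider, so it is open.
Try {T}:
  P1: blocked at chain node T ∈ conditioning set.
  P2: blocked at fork node T ∈ conditioning set.
{T} contains no descendant of E and blocks every backdoor path.
No other singleton works — e.g. {U} leaves P1 open — so {T} is the unique smallest valid adjustment set.

{T}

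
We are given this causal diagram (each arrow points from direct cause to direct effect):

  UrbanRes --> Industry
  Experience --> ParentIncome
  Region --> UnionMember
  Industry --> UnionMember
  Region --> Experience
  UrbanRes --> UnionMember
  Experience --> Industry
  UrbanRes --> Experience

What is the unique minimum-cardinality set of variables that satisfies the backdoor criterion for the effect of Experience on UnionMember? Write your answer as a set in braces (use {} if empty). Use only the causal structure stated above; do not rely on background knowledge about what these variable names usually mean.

{Region, UrbanRes}

Variables eligible for adjustment (non-descendants of Experience, excluding Experience and UnionMember): {Region, UrbanRes}.
Backdoor paths from Experience to UnionMember:
  P1: Experience <- UrbanRes -> Industry -> UnionMember
  P2: Experience <- UrbanRes -> UnionMember
  P3: Experience <- Region -> UnionMember
The empty set is not sufficient: P1 (Experience <- UrbanRes -> Industry -> UnionMember) has no collider blocking it and no conditioned non-collider, so it is open.
Try {Region, UrbanRes}:
  P1: blocked at fork node UrbanRes ∈ conditioning set.
  P2: blocked at fork node UrbanRes ∈ conditioning set.
  P3: blocked at fork node Region ∈ conditioning set.
{Region, UrbanRes} contains no descendant of Experience and blocks every backdoor path.
Every element of {Region, UrbanRes} is needed (dropping Region leaves P3 open; dropping UrbanRes leaves P1 open), so no proper subset is valid.
Among all size-2 subsets of the eligible variables, only {Region, UrbanRes} blocks every backdoor path, so it is the unique smallest valid adjustment set.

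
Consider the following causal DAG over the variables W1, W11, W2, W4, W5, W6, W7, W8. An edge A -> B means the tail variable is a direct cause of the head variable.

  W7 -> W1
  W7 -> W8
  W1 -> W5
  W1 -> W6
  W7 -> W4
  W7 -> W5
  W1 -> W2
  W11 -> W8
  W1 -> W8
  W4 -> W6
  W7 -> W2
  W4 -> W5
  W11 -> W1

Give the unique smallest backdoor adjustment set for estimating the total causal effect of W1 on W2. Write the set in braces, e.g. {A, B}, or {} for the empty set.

Variables eligible for adjustment (non-descendants of W1, excluding W1 and W2): {W11, W4, W7}.
Backdoor paths from W1 to W2:
  P1: W1 <- W7 -> W2
  P2: W1 <- W11 -> W8 <- W7 -> W2
The empty set is not sufficient: P1 (W1 <- W7 -> W2) has no collider blocking it and no conditioned non-collider, so it is open.
Try {W7}:
  P1: blocked at fork node W7 ∈ conditioning set.
  P2: blocked at collider W8 (neither it nor any descendant is in the conditioning set).
{W7} contains no descendant of W1 and blocks every backdoor path.
No other singleton works — e.g. {W4} leaves P1 open — so {W7} is the unique smallest valid adjustment set.

{W7}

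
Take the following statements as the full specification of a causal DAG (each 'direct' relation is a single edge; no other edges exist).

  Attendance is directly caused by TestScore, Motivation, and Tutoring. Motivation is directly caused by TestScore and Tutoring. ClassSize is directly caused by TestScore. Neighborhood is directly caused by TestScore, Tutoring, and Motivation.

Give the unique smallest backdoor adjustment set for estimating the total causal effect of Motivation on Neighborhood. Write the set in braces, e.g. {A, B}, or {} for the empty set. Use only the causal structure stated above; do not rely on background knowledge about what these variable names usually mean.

Variables eligible for adjustment (non-descendants of Motivation, excluding Motivation and Neighborhood): {ClassSize, TestScore, Tutoring}.
Backdoor paths from Motivation to Neighborhood:
  P1: Motivation <- TestScore -> Neighborhood
  P2: Motivation <- TestScore -> Attendance <- Tutoring -> Neighborhood
  P3: Motivation <- Tutoring -> Neighborhood
  P4: Motivation <- Tutoring -> Attendance <- TestScore -> Neighborhood
The empty set is not sufficient: P1 (Motivation <- TestScore -> Neighborhood) has no collider blocking it and no conditioned non-collider, so it is open.
Try {TestScore, Tutoring}:
  P1: blocked at fork node TestScore ∈ conditioning set.
  P2: blocked at fork node TestScore ∈ conditioning set.
  P3: blocked at fork node Tutoring ∈ conditioning set.
  P4: blocked at fork node Tutoring ∈ conditioning set.
{TestScore, Tutoring} contains no descendant of Motivation and blocks every backdoor path.
Every element of {TestScore, Tutoring} is needed (dropping TestScore leaves P1 open; dropping Tutoring leaves P3 open), so no proper subset is valid.
Among all size-2 subsets of the eligible variables, only {TestScore, Tutoring} blocks every backdoor path, so it is the unique smallest valid adjustment set.

{TestScore, Tutoring}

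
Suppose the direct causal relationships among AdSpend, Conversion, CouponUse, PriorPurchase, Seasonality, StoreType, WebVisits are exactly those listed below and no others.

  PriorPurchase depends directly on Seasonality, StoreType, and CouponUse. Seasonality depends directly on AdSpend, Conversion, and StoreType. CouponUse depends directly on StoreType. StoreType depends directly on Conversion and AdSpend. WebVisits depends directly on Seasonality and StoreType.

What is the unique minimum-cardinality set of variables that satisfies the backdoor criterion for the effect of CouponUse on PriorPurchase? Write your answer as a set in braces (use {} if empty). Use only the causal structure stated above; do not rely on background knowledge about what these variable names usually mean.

{StoreType}

Variables eligible for adjustment (non-descendants of CouponUse, excluding CouponUse and PriorPurchase): {AdSpend, Conversion, Seasonality, StoreType, WebVisits}.
Backdoor paths from CouponUse to PriorPurchase:
  P1: CouponUse <- StoreType <- AdSpend -> Seasonality -> PriorPurchase
  P2: CouponUse <- StoreType <- Conversion -> Seasonality -> PriorPurchase
  P3: CouponUse <- StoreType -> Seasonality -> PriorPurchase
  P4: CouponUse <- StoreType -> WebVisits <- Seasonality -> PriorPurchase
  P5: CouponUse <- StoreType -> PriorPurchase
The empty set is not sufficient: P1 (CouponUse <- StoreType <- AdSpend -> Seasonality -> PriorPurchase) has no collider blocking it and no conditioned non-collider, so it is open.
Try {StoreType}:
  P1: blocked at chain node StoreType ∈ conditioning set.
  P2: blocked at chain node StoreType ∈ conditioning set.
  P3: blocked at fork node StoreType ∈ conditioning set.
  P4: blocked at fork node StoreType ∈ conditioning set.
  P5: blocked at fork node StoreType ∈ conditioning set.
{StoreType} contains no descendant of CouponUse and blocks every backdoor path.
No other singleton works — e.g. {AdSpend} leaves P2 open — so {StoreType} is the unique smallest valid adjustment set.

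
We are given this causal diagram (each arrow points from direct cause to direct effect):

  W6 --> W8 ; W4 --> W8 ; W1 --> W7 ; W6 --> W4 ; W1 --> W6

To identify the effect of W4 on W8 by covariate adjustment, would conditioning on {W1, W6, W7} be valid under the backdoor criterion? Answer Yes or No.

Yes

Backdoor paths from W4 to W8 (paths whose first edge points into W4):
  P1: W4 <- W6 -> W8
Condition 1 (no descendant of W4 in the set): holds — descendants of W4 are {W8}; none are in {W1, W6, W7}.
Condition 2 (every backdoor path blocked by {W1, W6, W7}):
  P1: blocked at fork node W6 ∈ conditioning set.
{W1, W6, W7} satisfies the backdoor criterion.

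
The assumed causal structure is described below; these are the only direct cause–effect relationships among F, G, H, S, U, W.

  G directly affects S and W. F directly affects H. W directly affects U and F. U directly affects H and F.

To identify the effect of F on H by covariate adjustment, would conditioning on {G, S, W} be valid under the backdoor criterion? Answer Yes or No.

Backdoor paths from F to H (paths whose first edge points into F):
  P1: F <- W -> U -> H
  P2: F <- U -> H
Condition 1 (no descendant of F in the set): holds — descendants of F are {H}; none are in {G, S, W}.
Condition 2 (every backdoor path blocked by {G, S, W}):
  P1: blocked at fork node W ∈ conditioning set.
  P2: open — no interior node is in the conditioning set.
{G, S, W} does not satisfy the backdoor criterion.

No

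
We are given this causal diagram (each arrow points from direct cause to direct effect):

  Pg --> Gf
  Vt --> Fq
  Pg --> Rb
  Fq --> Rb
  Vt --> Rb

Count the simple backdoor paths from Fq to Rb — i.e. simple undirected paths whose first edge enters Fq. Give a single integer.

1

A backdoor path from Fq to Rb is any simple undirected path whose first edge points into Fq (i.e. leaves Fq via a parent).
Parents of Fq: {Vt}.
Enumerating:
  P1: Fq <- Vt -> Rb
That exhausts the simple backdoor paths. Count: 1.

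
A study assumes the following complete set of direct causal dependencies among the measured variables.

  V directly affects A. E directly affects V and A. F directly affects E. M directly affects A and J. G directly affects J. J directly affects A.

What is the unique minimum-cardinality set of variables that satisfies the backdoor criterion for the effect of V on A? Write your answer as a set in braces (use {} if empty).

Variables eligible for adjustment (non-descendants of V, excluding V and A): {E, F, G, J, M}.
Backdoor paths from V to A:
  P1: V <- E -> A
The empty set is not sufficient: P1 (V <- E -> A) has no collider blocking it and no conditioned non-collider, so it is open.
Try {E}:
  P1: blocked at fork node E ∈ conditioning set.
{E} contains no descendant of V and blocks every backdoor path.
No other singleton works — e.g. {M} leaves P1 open — so {E} is the unique smallest valid adjustment set.

{E}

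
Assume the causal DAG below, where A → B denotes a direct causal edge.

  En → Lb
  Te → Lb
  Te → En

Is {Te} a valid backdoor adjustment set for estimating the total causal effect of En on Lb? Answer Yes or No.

Yes

Backdoor paths from En to Lb (paths whose first edge points into En):
  P1: En <- Te -> Lb
Condition 1 (no descendant of En in the set): holds — descendants of En are {Lb}; none are in {Te}.
Condition 2 (every backdoor path blocked by {Te}):
  P1: blocked at fork node Te ∈ conditioning set.
{Te} satisfies the backdoor criterion.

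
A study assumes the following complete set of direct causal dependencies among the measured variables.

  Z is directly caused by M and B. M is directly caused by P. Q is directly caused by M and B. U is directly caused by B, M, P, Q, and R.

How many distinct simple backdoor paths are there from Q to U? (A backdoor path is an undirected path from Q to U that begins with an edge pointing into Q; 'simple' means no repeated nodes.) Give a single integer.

A backdoor path from Q to U is any simple undirected path whose first edge points into Q (i.e. leaves Q via a parent).
Parents of Q: {B, M}.
Enumerating:
  P1: Q <- M <- P -> U
  P2: Q <- M -> Z <- B -> U
  P3: Q <- M -> U
  P4: Q <- B -> Z <- M <- P -> U
  P5: Q <- B -> Z <- M -> U
  P6: Q <- B -> U
That exhausts the simple backdoor paths. Count: 6.

6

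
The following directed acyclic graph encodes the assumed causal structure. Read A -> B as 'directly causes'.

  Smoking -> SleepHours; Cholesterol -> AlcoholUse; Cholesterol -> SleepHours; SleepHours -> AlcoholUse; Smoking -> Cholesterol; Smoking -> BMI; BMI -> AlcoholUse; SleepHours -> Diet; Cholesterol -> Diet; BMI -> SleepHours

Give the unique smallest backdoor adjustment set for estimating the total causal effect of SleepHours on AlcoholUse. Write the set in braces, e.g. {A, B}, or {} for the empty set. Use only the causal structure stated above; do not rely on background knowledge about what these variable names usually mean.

{BMI, Cholesterol}

Variables eligible for adjustment (non-descendants of SleepHours, excluding SleepHours and AlcoholUse): {BMI, Cholesterol, Smoking}.
Backdoor paths from SleepHours to AlcoholUse:
  P1: SleepHours <- Smoking -> Cholesterol -> AlcoholUse
  P2: SleepHours <- Smoking -> BMI -> AlcoholUse
  P3: SleepHours <- Cholesterol <- Smoking -> BMI -> AlcoholUse
  P4: SleepHours <- Cholesterol -> AlcoholUse
  P5: SleepHours <- BMI <- Smoking -> Cholesterol -> AlcoholUse
  P6: SleepHours <- BMI -> AlcoholUse
The empty set is not sufficient: P1 (SleepHours <- Smoking -> Cholesterol -> AlcoholUse) has no collider blocking it and no conditioned non-collider, so it is open.
Try {BMI, Cholesterol}:
  P1: blocked at chain node Cholesterol ∈ conditioning set.
  P2: blocked at chain node BMI ∈ conditioning set.
  P3: blocked at chain node Cholesterol ∈ conditioning set.
  P4: blocked at fork node Cholesterol ∈ conditioning set.
  P5: blocked at chain node BMI ∈ conditioning set.
  P6: blocked at fork node BMI ∈ conditioning set.
{BMI, Cholesterol} contains no descendant of SleepHours and blocks every backdoor path.
Every element of {BMI, Cholesterol} is needed (dropping BMI leaves P2 open; dropping Cholesterol leaves P1 open), so no proper subset is valid.
Among all size-2 subsets of the eligible variables, only {BMI, Cholesterol} blocks every backdoor path, so it is the unique smallest valid adjustment set.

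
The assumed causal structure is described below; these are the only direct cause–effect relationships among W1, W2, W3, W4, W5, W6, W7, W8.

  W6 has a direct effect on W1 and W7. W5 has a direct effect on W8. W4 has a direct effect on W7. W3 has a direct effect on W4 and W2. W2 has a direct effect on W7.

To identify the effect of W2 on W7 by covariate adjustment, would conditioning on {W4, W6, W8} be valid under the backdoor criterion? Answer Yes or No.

Backdoor paths from W2 to W7 (paths whose first edge points into W2):
  P1: W2 <- W3 -> W4 -> W7
Condition 1 (no descendant of W2 in the set): holds — descendants of W2 are {W7}; none are in {W4, W6, W8}.
Condition 2 (every backdoor path blocked by {W4, W6, W8}):
  P1: blocked at chain node W4 ∈ conditioning set.
{W4, W6, W8} satisfies the backdoor criterion.

Yes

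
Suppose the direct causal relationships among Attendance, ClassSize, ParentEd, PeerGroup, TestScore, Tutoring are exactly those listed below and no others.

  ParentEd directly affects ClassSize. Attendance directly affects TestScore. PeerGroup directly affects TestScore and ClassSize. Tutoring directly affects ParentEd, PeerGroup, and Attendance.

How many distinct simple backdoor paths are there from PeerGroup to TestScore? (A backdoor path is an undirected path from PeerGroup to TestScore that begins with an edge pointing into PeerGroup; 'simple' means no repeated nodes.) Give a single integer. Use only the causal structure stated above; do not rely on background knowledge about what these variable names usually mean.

1

A backdoor path from PeerGroup to TestScore is any simple undirected path whose first edge points into PeerGroup (i.e. leaves PeerGroup via a parent).
Parents of PeerGroup: {Tutoring}.
Enumerating:
  P1: PeerGroup <- Tutoring -> Attendance -> TestScore
That exhausts the simple backdoor paths. Count: 1.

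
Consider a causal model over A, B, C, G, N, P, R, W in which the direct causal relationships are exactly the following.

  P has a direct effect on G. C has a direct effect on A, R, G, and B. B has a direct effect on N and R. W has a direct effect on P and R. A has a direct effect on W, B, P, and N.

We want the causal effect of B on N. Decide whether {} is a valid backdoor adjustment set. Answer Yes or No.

Backdoor paths from B to N (paths whose first edge points into B):
  P1: B <- C -> A -> N
  P2: B <- C -> G <- P <- A -> N
  P3: B <- C -> G <- P <- W <- A -> N
  P4: B <- C -> R <- W <- A -> N
  P5: B <- C -> R <- W -> P <- A -> N
  P6: B <- A -> N
Condition 1 (no descendant of B in the set): holds — descendants of B are {N, R}; none are in {}.
Condition 2 (every backdoor path blocked by {}):
  P1: open — no interior node is in the conditioning set.
  P2: blocked at collider G (neither it nor any descendant is in the conditioning set).
  P3: blocked at collider G (neither it nor any descendant is in the conditioning set).
  P4: blocked at collider R (neither it nor any descendant is in the conditioning set).
  P5: blocked at collider R (neither it nor any descendant is in the conditioning set).
  P6: open — no interior node is in the conditioning set.
{} does not satisfy the backdoor criterion.

No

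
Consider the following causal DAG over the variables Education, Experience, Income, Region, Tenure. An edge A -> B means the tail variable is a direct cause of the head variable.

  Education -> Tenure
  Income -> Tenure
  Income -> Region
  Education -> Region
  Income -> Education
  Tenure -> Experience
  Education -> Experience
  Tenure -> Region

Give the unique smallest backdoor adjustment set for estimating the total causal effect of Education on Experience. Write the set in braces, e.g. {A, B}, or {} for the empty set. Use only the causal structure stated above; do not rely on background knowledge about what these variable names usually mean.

{Income}

Variables eligible for adjustment (non-descendants of Education, excluding Education and Experience): {Income}.
Backdoor paths from Education to Experience:
  P1: Education <- Income -> Tenure -> Experience
  P2: Education <- Income -> Region <- Tenure -> Experience
The empty set is not sufficient: P1 (Education <- Income -> Tenure -> Experience) has no collider blocking it and no conditioned non-collider, so it is open.
Try {Income}:
  P1: blocked at fork node Income ∈ conditioning set.
  P2: blocked at fork node Income ∈ conditioning set.
{Income} contains no descendant of Education and blocks every backdoor path.
{Income} is the unique smallest valid adjustment set.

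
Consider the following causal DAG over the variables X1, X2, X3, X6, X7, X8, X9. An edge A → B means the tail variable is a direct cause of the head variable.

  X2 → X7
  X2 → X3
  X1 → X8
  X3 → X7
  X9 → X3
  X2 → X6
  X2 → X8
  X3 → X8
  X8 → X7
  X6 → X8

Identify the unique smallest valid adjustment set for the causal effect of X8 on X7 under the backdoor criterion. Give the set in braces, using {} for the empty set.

{X2, X3}

Variables eligible for adjustment (non-descendants of X8, excluding X8 and X7): {X1, X2, X3, X6, X9}.
Backdoor paths from X8 to X7:
  P1: X8 <- X2 -> X3 -> X7
  P2: X8 <- X2 -> X7
  P3: X8 <- X3 <- X2 -> X7
  P4: X8 <- X3 -> X7
  P5: X8 <- X6 <- X2 -> X3 -> X7
  P6: X8 <- X6 <- X2 -> X7
The empty set is not sufficient: P1 (X8 <- X2 -> X3 -> X7) has no collider blocking it and no conditioned non-collider, so it is open.
Try {X2, X3}:
  P1: blocked at fork node X2 ∈ conditioning set.
  P2: blocked at fork node X2 ∈ conditioning set.
  P3: blocked at chain node X3 ∈ conditioning set.
  P4: blocked at fork node X3 ∈ conditioning set.
  P5: blocked at fork node X2 ∈ conditioning set.
  P6: blocked at fork node X2 ∈ conditioning set.
{X2, X3} contains no descendant of X8 and blocks every backdoor path.
Every element of {X2, X3} is needed (dropping X2 leaves P2 open; dropping X3 leaves P4 open), so no proper subset is valid.
Among all size-2 subsets of the eligible variables, only {X2, X3} blocks every backdoor path, so it is the unique smallest valid adjustment set.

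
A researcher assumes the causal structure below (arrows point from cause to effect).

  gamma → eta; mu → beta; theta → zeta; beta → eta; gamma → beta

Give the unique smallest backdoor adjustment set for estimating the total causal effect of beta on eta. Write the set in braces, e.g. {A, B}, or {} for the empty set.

{gamma}

Variables eligible for adjustment (non-descendants of beta, excluding beta and eta): {gamma, mu, theta, zeta}.
Backdoor paths from beta to eta:
  P1: beta <- gamma -> eta
The empty set is not sufficient: P1 (beta <- gamma -> eta) has no collider blocking it and no conditioned non-collider, so it is open.
Try {gamma}:
  P1: blocked at fork node gamma ∈ conditioning set.
{gamma} contains no descendant of beta and blocks every backdoor path.
No other singleton works — e.g. {theta} leaves P1 open — so {gamma} is the unique smallest valid adjustment set.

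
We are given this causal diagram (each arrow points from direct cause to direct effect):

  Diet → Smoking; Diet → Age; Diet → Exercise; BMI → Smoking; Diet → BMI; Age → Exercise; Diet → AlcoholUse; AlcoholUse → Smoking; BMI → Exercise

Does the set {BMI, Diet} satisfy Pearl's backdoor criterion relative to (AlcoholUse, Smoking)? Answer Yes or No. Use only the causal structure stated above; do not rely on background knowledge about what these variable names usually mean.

Backdoor paths from AlcoholUse to Smoking (paths whose first edge points into AlcoholUse):
  P1: AlcoholUse <- Diet -> Age -> Exercise <- BMI -> Smoking
  P2: AlcoholUse <- Diet -> BMI -> Smoking
  P3: AlcoholUse <- Diet -> Smoking
  P4: AlcoholUse <- Diet -> Exercise <- BMI -> Smoking
Condition 1 (no descendant of AlcoholUse in the set): holds — descendants of AlcoholUse are {Smoking}; none are in {BMI, Diet}.
Condition 2 (every backdoor path blocked by {BMI, Diet}):
  P1: blocked at fork node Diet ∈ conditioning set.
  P2: blocked at fork node Diet ∈ conditioning set.
  P3: blocked at fork node Diet ∈ conditioning set.
  P4: blocked at fork node Diet ∈ conditioning set.
{BMI, Diet} satisfies the backdoor criterion.

Yes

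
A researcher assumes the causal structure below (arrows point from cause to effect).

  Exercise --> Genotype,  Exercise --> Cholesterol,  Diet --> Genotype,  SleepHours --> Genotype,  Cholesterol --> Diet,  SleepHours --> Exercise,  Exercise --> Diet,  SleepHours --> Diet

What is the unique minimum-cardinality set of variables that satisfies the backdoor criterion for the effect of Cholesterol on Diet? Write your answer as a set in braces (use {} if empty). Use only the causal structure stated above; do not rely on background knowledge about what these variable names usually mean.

{Exercise}

Variables eligible for adjustment (non-descendants of Cholesterol, excluding Cholesterol and Diet): {Exercise, SleepHours}.
Backdoor paths from Cholesterol to Diet:
  P1: Cholesterol <- Exercise <- SleepHours -> Diet
  P2: Cholesterol <- Exercise <- SleepHours -> Genotype <- Diet
  P3: Cholesterol <- Exercise -> Diet
  P4: Cholesterol <- Exercise -> Genotype <- SleepHours -> Diet
  P5: Cholesterol <- Exercise -> Genotype <- Diet
The empty set is not sufficient: P1 (Cholesterol <- Exercise <- SleepHours -> Diet) has no collider blocking it and no conditioned non-collider, so it is open.
Try {Exercise}:
  P1: blocked at chain node Exercise ∈ conditioning set.
  P2: blocked at chain node Exercise ∈ conditioning set.
  P3: blocked at fork node Exercise ∈ conditioning set.
  P4: blocked at fork node Exercise ∈ conditioning set.
  P5: blocked at fork node Exercise ∈ conditioning set.
{Exercise} contains no descendant of Cholesterol and blocks every backdoor path.
No other singleton works — e.g. {SleepHours} leaves P3 open — so {Exercise} is the unique smallest valid adjustment set.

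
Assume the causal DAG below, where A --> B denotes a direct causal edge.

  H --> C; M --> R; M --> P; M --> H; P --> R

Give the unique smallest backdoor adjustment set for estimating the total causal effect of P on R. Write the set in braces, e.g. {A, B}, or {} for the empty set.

Variables eligible for adjustment (non-descendants of P, excluding P and R): {C, H, M}.
Backdoor paths from P to R:
  P1: P <- M -> R
The empty set is not sufficient: P1 (P <- M -> R) has no collider blocking it and no conditioned non-collider, so it is open.
Try {M}:
  P1: blocked at fork node M ∈ conditioning set.
{M} contains no descendant of P and blocks every backdoor path.
No other singleton works — e.g. {H} leaves P1 open — so {M} is the unique smallest valid adjustment set.

{M}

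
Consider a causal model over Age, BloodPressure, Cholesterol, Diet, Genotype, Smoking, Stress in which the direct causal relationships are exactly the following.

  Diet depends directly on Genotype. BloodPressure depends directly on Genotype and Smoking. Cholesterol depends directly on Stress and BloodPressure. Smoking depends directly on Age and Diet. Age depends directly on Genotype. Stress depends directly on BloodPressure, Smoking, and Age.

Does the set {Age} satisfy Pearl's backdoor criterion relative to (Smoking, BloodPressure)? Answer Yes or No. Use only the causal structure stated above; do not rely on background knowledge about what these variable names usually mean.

Backdoor paths from Smoking to BloodPressure (paths whose first edge points into Smoking):
  P1: Smoking <- Diet <- Genotype -> Age -> Stress <- BloodPressure
  P2: Smoking <- Diet <- Genotype -> Age -> Stress -> Cholesterol <- BloodPressure
  P3: Smoking <- Diet <- Genotype -> BloodPressure
  P4: Smoking <- Age <- Genotype -> BloodPressure
  P5: Smoking <- Age -> Stress <- BloodPressure
  P6: Smoking <- Age -> Stress -> Cholesterol <- BloodPressure
Condition 1 (no descendant of Smoking in the set): holds — descendants of Smoking are {BloodPressure, Cholesterol, Stress}; none are in {Age}.
Condition 2 (every backdoor path blocked by {Age}):
  P1: blocked at chain node Age ∈ conditioning set.
  P2: blocked at chain node Age ∈ conditioning set.
  P3: open — no interior node is in the conditioning set.
  P4: blocked at chain node Age ∈ conditioning set.
  P5: blocked at fork node Age ∈ conditioning set.
  P6: blocked at fork node Age ∈ conditioning set.
{Age} does not satisfy the backdoor criterion.

No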